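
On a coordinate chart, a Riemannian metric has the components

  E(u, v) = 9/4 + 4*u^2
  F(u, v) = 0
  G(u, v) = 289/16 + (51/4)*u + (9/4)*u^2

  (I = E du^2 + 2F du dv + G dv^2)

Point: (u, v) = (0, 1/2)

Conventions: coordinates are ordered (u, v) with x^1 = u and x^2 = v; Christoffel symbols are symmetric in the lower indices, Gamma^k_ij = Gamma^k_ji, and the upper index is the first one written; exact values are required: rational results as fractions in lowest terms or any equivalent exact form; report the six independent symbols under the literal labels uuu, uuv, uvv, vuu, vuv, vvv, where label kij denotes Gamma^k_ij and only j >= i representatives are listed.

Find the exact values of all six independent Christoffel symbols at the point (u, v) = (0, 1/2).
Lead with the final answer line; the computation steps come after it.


Answer: Gamma_uuu = 0, Gamma_uuv = 0, Gamma_uvv = -17/6, Gamma_vuu = 0, Gamma_vuv = 6/17, Gamma_vvv = 0

E = 9/4, F = 0, G = 289/16 at the point
E_u = 0, E_v = 0, F_u = 0, F_v = 0, G_u = 51/4, G_v = 0
EG - F^2 = 2601/64;  g^inv = (64/2601) * [[289/16, 0], [0, 9/4]]
first-kind symbols [ij,l] = (1/2)(d_i g_jl + d_j g_il - d_l g_ij): [uu,u] = E_u/2 = 0, [uu,v] = F_u - E_v/2 = 0, [uv,u] = E_v/2 = 0, [uv,v] = G_u/2 = 51/8, [vv,u] = F_v - G_u/2 = -51/8, [vv,v] = G_v/2 = 0
Gamma^u_ij = (G*[ij,u] - F*[ij,v])/(EG - F^2), Gamma^v_ij = (E*[ij,v] - F*[ij,u])/(EG - F^2)


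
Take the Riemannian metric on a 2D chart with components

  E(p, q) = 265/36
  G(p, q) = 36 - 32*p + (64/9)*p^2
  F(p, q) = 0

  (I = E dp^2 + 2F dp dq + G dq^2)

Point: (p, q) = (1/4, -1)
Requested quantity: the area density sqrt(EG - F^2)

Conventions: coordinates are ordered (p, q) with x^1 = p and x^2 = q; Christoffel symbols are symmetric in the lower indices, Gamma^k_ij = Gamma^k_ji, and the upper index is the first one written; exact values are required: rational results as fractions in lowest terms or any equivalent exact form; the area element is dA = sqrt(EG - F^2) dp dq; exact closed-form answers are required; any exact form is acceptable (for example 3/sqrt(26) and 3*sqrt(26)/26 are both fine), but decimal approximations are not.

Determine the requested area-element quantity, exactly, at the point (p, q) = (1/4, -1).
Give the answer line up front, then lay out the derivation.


Answer: sqrt(EG - F^2) = 8*sqrt(265)/9

E = 265/36, F = 0, G = 256/9; EG - F^2 = 16960/81


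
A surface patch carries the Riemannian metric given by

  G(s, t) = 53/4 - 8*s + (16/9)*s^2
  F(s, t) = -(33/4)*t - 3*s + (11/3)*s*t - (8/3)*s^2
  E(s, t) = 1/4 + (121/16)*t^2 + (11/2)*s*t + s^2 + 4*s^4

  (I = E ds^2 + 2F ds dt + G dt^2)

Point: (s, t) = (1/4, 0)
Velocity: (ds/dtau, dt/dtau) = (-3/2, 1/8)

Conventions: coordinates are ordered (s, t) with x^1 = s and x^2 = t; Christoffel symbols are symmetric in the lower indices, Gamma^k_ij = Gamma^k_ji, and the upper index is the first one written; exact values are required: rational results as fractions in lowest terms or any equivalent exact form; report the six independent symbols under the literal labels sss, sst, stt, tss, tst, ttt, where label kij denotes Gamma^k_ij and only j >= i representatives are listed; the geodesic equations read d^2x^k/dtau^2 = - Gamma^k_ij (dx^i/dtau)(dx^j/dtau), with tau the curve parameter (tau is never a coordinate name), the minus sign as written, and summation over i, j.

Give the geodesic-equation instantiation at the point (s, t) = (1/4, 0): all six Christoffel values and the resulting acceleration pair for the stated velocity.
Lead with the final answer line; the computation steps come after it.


Answer: Gamma_sss = -788/6653, Gamma_sst = 31460/19959, Gamma_stt = -889984/59877, Gamma_tss = -12015/26612, Gamma_tst = -1236/6653, Gamma_ttt = -23936/19959; accelerations (d^2s/dtau^2, d^2t/dtau^2) = (130511/119754, 308141/319344)

E = 21/64, F = -11/12, G = 409/36 at the point
E_s = 3/4, E_t = 11/8, F_s = -13/3, F_t = -22/3, G_s = -64/9, G_t = 0
EG - F^2 = 6653/2304;  g^inv = (2304/6653) * [[409/36, 11/12], [11/12, 21/64]]
first-kind symbols [ij,l] = (1/2)(d_i g_jl + d_j g_il - d_l g_ij): [ss,s] = E_s/2 = 3/8, [ss,t] = F_s - E_t/2 = -241/48, [st,s] = E_t/2 = 11/16, [st,t] = G_s/2 = -32/9, [tt,s] = F_t - G_s/2 = -34/9, [tt,t] = G_t/2 = 0
Gamma^s_ij = (G*[ij,s] - F*[ij,t])/(EG - F^2), Gamma^t_ij = (E*[ij,t] - F*[ij,s])/(EG - F^2)
Gamma_sss = -788/6653, Gamma_sst = 31460/19959, Gamma_stt = -889984/59877, Gamma_tss = -12015/26612, Gamma_tst = -1236/6653, Gamma_ttt = -23936/19959
d^2s/dtau^2 = -(Gamma_sss*(-3/2)^2 + 2*Gamma_sst*(-3/2)*(1/8) + Gamma_stt*(1/8)^2) = 130511/119754
d^2t/dtau^2 = -(Gamma_tss*(-3/2)^2 + 2*Gamma_tst*(-3/2)*(1/8) + Gamma_ttt*(1/8)^2) = 308141/319344


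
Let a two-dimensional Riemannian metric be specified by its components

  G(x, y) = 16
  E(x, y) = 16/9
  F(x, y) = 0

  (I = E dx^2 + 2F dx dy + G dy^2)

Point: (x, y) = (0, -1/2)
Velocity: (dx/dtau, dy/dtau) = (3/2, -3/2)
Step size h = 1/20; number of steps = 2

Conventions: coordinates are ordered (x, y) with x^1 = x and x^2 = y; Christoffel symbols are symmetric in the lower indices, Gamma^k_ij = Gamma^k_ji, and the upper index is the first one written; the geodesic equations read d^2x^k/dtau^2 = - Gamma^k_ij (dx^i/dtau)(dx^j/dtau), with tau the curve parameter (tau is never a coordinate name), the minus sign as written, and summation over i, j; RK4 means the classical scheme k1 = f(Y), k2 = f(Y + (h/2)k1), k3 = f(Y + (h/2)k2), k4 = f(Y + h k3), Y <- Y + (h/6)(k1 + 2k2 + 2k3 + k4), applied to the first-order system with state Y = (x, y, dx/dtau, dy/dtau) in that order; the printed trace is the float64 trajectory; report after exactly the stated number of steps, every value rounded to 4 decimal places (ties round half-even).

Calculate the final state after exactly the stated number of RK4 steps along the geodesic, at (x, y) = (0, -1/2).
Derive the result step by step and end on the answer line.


f(Y) = (dx/dtau, dy/dtau, -Gamma^x_ij Y'^i Y'^j, -Gamma^y_ij Y'^i Y'^j) with the Gammas evaluated at the stage position; h = 0.050000; intermediate values shown to 6 dp
step 0: x = 0.0000, y = -0.5000, dx/dtau = 1.5000, dy/dtau = -1.5000
step 1:
  k1: at (x, y) = (0.000000, -0.500000), (dx/dtau, dy/dtau) = (1.500000, -1.500000); Gamma_xxx = 0.000000, Gamma_xxy = 0.000000, Gamma_xyy = 0.000000, Gamma_yxx = 0.000000, Gamma_yxy = 0.000000, Gamma_yyy = 0.000000; k1 = (1.500000, -1.500000, 0.000000, 0.000000)
  k2: at (x, y) = (0.037500, -0.537500), (dx/dtau, dy/dtau) = (1.500000, -1.500000); Gamma_xxx = 0.000000, Gamma_xxy = 0.000000, Gamma_xyy = 0.000000, Gamma_yxx = 0.000000, Gamma_yxy = 0.000000, Gamma_yyy = 0.000000; k2 = (1.500000, -1.500000, 0.000000, 0.000000)
  k3: at (x, y) = (0.037500, -0.537500), (dx/dtau, dy/dtau) = (1.500000, -1.500000); Gamma_xxx = 0.000000, Gamma_xxy = 0.000000, Gamma_xyy = 0.000000, Gamma_yxx = 0.000000, Gamma_yxy = 0.000000, Gamma_yyy = 0.000000; k3 = (1.500000, -1.500000, 0.000000, 0.000000)
  k4: at (x, y) = (0.075000, -0.575000), (dx/dtau, dy/dtau) = (1.500000, -1.500000); Gamma_xxx = 0.000000, Gamma_xxy = 0.000000, Gamma_xyy = 0.000000, Gamma_yxx = 0.000000, Gamma_yxy = 0.000000, Gamma_yyy = 0.000000; k4 = (1.500000, -1.500000, 0.000000, 0.000000)
  Y <- Y + (h/6)(k1 + 2k2 + 2k3 + k4): x = 0.0750, y = -0.5750, dx/dtau = 1.5000, dy/dtau = -1.5000
step 2:
  k1: at (x, y) = (0.075000, -0.575000), (dx/dtau, dy/dtau) = (1.500000, -1.500000); Gamma_xxx = 0.000000, Gamma_xxy = 0.000000, Gamma_xyy = 0.000000, Gamma_yxx = 0.000000, Gamma_yxy = 0.000000, Gamma_yyy = 0.000000; k1 = (1.500000, -1.500000, 0.000000, 0.000000)
  k2: at (x, y) = (0.112500, -0.612500), (dx/dtau, dy/dtau) = (1.500000, -1.500000); Gamma_xxx = 0.000000, Gamma_xxy = 0.000000, Gamma_xyy = 0.000000, Gamma_yxx = 0.000000, Gamma_yxy = 0.000000, Gamma_yyy = 0.000000; k2 = (1.500000, -1.500000, 0.000000, 0.000000)
  k3: at (x, y) = (0.112500, -0.612500), (dx/dtau, dy/dtau) = (1.500000, -1.500000); Gamma_xxx = 0.000000, Gamma_xxy = 0.000000, Gamma_xyy = 0.000000, Gamma_yxx = 0.000000, Gamma_yxy = 0.000000, Gamma_yyy = 0.000000; k3 = (1.500000, -1.500000, 0.000000, 0.000000)
  k4: at (x, y) = (0.150000, -0.650000), (dx/dtau, dy/dtau) = (1.500000, -1.500000); Gamma_xxx = 0.000000, Gamma_xxy = 0.000000, Gamma_xyy = 0.000000, Gamma_yxx = 0.000000, Gamma_yxy = 0.000000, Gamma_yyy = 0.000000; k4 = (1.500000, -1.500000, 0.000000, 0.000000)
  Y <- Y + (h/6)(k1 + 2k2 + 2k3 + k4): x = 0.1500, y = -0.6500, dx/dtau = 1.5000, dy/dtau = -1.5000

Answer: x = 0.1500, y = -0.6500, dx/dtau = 1.5000, dy/dtau = -1.5000


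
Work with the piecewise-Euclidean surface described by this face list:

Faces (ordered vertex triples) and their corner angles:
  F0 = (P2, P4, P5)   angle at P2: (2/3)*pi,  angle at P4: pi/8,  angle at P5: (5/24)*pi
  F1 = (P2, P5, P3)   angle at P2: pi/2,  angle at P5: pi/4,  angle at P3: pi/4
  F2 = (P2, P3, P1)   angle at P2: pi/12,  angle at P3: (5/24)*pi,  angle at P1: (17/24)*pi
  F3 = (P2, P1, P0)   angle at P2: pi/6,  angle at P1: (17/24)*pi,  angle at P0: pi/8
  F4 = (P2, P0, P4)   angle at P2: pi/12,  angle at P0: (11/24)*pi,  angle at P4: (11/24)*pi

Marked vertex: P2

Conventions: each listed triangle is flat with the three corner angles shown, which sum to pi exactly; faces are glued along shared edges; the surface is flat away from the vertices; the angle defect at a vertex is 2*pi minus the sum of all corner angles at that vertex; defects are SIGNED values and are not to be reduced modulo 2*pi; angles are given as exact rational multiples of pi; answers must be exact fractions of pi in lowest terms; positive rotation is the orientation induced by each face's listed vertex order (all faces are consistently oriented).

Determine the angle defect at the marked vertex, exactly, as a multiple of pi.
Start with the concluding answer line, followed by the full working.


Answer: defect(P2) = pi/2

Sum of corner angles at P2: (3/2)*pi
defect = 2*pi - (3/2)*pi


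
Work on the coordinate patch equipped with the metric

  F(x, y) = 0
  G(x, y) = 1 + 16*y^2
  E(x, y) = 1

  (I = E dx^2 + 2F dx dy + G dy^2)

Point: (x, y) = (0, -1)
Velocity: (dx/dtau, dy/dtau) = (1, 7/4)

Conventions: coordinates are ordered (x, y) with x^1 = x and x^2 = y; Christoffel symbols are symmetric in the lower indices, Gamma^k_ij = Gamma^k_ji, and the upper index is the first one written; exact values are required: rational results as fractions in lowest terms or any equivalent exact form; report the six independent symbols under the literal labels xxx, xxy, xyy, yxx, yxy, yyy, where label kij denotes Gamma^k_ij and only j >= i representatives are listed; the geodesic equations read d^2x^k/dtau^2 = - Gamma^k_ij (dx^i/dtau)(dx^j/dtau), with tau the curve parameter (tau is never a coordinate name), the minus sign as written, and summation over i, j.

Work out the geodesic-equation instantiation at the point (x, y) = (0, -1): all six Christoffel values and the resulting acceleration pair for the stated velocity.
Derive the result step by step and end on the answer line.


E = 1, F = 0, G = 17 at the point
E_x = 0, E_y = 0, F_x = 0, F_y = 0, G_x = 0, G_y = -32
EG - F^2 = 17;  g^inv = (1/17) * [[17, 0], [0, 1]]
first-kind symbols [ij,l] = (1/2)(d_i g_jl + d_j g_il - d_l g_ij): [xx,x] = E_x/2 = 0, [xx,y] = F_x - E_y/2 = 0, [xy,x] = E_y/2 = 0, [xy,y] = G_x/2 = 0, [yy,x] = F_y - G_x/2 = 0, [yy,y] = G_y/2 = -16
Gamma^x_ij = (G*[ij,x] - F*[ij,y])/(EG - F^2), Gamma^y_ij = (E*[ij,y] - F*[ij,x])/(EG - F^2)
Gamma_xxx = 0, Gamma_xxy = 0, Gamma_xyy = 0, Gamma_yxx = 0, Gamma_yxy = 0, Gamma_yyy = -16/17
d^2x/dtau^2 = -(Gamma_xxx*(1)^2 + 2*Gamma_xxy*(1)*(7/4) + Gamma_xyy*(7/4)^2) = 0
d^2y/dtau^2 = -(Gamma_yxx*(1)^2 + 2*Gamma_yxy*(1)*(7/4) + Gamma_yyy*(7/4)^2) = 49/17

Answer: Gamma_xxx = 0, Gamma_xxy = 0, Gamma_xyy = 0, Gamma_yxx = 0, Gamma_yxy = 0, Gamma_yyy = -16/17; accelerations (d^2x/dtau^2, d^2y/dtau^2) = (0, 49/17)


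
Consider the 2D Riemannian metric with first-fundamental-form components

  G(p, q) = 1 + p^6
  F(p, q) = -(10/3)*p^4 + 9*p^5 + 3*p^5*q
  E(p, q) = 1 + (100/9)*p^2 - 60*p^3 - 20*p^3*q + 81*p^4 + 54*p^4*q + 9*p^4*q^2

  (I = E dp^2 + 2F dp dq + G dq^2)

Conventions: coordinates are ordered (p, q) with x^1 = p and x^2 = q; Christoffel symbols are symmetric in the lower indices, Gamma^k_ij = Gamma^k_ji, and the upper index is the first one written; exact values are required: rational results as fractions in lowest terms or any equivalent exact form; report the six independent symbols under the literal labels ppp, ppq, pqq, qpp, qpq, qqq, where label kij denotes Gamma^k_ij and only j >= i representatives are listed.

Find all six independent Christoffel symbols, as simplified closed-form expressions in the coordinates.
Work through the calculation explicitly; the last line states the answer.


E = 1 + (100/9)*p^2 - 60*p^3 - 20*p^3*q + 81*p^4 + 54*p^4*q + 9*p^4*q^2; F = -(10/3)*p^4 + 9*p^5 + 3*p^5*q; G = 1 + p^6
Gamma^k_ij = (1/2) g^{kl} (d_i g_jl + d_j g_il - d_l g_ij), with g^inv = (1/(EG-F^2)) [[G, -F], [-F, E]]
first partials: E_p = (200/9)*p - 180*p^2 - 60*p^2*q + 324*p^3 + 216*p^3*q + 36*p^3*q^2, E_q = -20*p^3 + 54*p^4 + 18*p^4*q, F_p = -(40/3)*p^3 + 45*p^4 + 15*p^4*q, F_q = 3*p^5, G_p = 6*p^5, G_q = 0
D = EG - F^2 = 1 + (100/9)*p^2 - 60*p^3 - 20*p^3*q + 81*p^4 + 54*p^4*q + 9*p^4*q^2 + p^6
expanded: Gamma^p_pp = (G E_p - 2F F_p + F E_q)/(2D), Gamma^p_pq = (G E_q - F G_p)/(2D), Gamma^p_qq = (2G F_q - G G_p - F G_q)/(2D), Gamma^q_pp = (2E F_p - E E_q - F E_p)/(2D), Gamma^q_pq = (E G_p - F E_q)/(2D), Gamma^q_qq = (E G_q - 2F F_q + F G_p)/(2D); substitute and cancel common factors

Answer: Gamma_ppp = (162*p^3*q^2 + 972*p^3*q + 1458*p^3 - 270*p^2*q - 810*p^2 + 100*p)/(9*p^6 + 81*p^4*q^2 + 486*p^4*q + 729*p^4 - 180*p^3*q - 540*p^3 + 100*p^2 + 9), Gamma_ppq = (81*p^4*q + 243*p^4 - 90*p^3)/(9*p^6 + 81*p^4*q^2 + 486*p^4*q + 729*p^4 - 180*p^3*q - 540*p^3 + 100*p^2 + 9), Gamma_pqq = 0, Gamma_qpp = (54*p^4*q + 162*p^4 - 30*p^3)/(9*p^6 + 81*p^4*q^2 + 486*p^4*q + 729*p^4 - 180*p^3*q - 540*p^3 + 100*p^2 + 9), Gamma_qpq = 27*p^5/(9*p^6 + 81*p^4*q^2 + 486*p^4*q + 729*p^4 - 180*p^3*q - 540*p^3 + 100*p^2 + 9), Gamma_qqq = 0


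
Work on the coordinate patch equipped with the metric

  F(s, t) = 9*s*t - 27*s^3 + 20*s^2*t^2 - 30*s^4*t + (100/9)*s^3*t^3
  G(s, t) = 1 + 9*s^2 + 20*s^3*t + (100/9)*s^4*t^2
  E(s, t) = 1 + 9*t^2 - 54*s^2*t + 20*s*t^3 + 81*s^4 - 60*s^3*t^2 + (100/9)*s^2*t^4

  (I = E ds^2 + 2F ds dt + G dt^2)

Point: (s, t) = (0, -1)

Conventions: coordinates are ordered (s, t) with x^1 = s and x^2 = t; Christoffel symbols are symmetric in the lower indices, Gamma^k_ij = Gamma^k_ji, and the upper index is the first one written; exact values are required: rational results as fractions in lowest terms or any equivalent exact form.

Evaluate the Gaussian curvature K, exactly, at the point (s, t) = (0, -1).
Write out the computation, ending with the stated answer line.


E = 10, F = 0, G = 1, EG - F^2 = 10 at the point
E_s = -20, E_t = -18, F_s = -9, F_t = 0, G_s = 0, G_t = 0
E_tt = 18, F_st = 9, G_ss = 18
Apply the Brioschi formula K = (det M1 - det M2)/(EG - F^2)^2 over the derivative matrices of E, F, G.
M1 = [[-E_tt/2 + F_st - G_ss/2, E_s/2, F_s - E_t/2], [F_t - G_s/2, E, F], [G_t/2, F, G]] = [[-9, -10, 0], [0, 10, 0], [0, 0, 1]]; det M1 = -90
M2 = [[0, E_t/2, G_s/2], [E_t/2, E, F], [G_s/2, F, G]] = [[0, -9, 0], [-9, 10, 0], [0, 0, 1]]; det M2 = -81
det M1 - det M2 = -9; K = -9 / (10)^2 = -9/100

Answer: K = -9/100


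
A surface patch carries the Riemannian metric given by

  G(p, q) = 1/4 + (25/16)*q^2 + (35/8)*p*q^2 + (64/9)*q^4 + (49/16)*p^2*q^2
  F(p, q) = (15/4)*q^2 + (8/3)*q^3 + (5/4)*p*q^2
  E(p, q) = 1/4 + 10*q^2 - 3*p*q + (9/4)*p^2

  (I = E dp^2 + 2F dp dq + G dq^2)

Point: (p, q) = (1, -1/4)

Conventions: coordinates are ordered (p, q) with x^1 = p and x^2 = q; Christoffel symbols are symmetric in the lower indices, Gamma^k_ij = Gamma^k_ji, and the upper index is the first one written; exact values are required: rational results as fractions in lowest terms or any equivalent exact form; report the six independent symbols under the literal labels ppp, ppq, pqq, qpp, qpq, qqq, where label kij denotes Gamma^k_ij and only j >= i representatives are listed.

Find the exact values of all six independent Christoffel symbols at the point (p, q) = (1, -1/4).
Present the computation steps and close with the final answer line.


E = 31/8, F = 13/48, G = 121/144 at the point
E_p = 21/4, E_q = -8, F_p = 5/64, F_q = -2, G_p = 21/32, G_q = -89/18
EG - F^2 = 7333/2304;  g^inv = (2304/7333) * [[121/144, -13/48], [-13/48, 31/8]]
first-kind symbols [ij,l] = (1/2)(d_i g_jl + d_j g_il - d_l g_ij): [pp,p] = E_p/2 = 21/8, [pp,q] = F_p - E_q/2 = 261/64, [pq,p] = E_q/2 = -4, [pq,q] = G_p/2 = 21/64, [qq,p] = F_q - G_p/2 = -149/64, [qq,q] = G_q/2 = -89/36
Gamma^p_ij = (G*[ij,p] - F*[ij,q])/(EG - F^2), Gamma^q_ij = (E*[ij,q] - F*[ij,p])/(EG - F^2)

Answer: Gamma_ppp = 10149/29332, Gamma_ppq = -31795/29332, Gamma_pqq = -35575/87996, Gamma_qpp = 69543/14666, Gamma_qpq = 10851/14666, Gamma_qqq = -82477/29332


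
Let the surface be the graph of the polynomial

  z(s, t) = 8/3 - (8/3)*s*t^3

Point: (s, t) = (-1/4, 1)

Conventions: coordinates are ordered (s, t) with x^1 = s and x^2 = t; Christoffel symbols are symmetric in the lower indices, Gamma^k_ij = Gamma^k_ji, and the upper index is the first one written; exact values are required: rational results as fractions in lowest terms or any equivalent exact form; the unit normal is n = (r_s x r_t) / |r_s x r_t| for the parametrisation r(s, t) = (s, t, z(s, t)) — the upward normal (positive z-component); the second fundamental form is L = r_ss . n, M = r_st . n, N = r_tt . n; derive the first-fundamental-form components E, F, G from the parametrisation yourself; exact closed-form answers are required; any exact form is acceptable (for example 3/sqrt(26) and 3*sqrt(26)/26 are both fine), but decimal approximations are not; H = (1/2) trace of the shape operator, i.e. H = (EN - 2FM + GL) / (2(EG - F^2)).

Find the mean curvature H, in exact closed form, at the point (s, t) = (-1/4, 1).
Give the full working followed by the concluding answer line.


z_s = -8/3, z_t = 2, z_ss = 0, z_st = -8, z_tt = 4
E = 73/9, F = -16/3, G = 5; answer radicand W^2 = 109/9
unnormalised second-form numerators: l = 0, m = -8, n = 4; L = l/sqrt(109/9), and similarly M = m/sqrt(W^2), N = n/sqrt(W^2)
H = (E*n - 2*F*m + G*l) / (2*(EG - F^2)*sqrt(W^2)); E*n - 2*F*m + G*l = -476/9, EG - F^2 = 109/9, so H = (-238/109)/sqrt(109/9)

Answer: H = -714*sqrt(109)/11881


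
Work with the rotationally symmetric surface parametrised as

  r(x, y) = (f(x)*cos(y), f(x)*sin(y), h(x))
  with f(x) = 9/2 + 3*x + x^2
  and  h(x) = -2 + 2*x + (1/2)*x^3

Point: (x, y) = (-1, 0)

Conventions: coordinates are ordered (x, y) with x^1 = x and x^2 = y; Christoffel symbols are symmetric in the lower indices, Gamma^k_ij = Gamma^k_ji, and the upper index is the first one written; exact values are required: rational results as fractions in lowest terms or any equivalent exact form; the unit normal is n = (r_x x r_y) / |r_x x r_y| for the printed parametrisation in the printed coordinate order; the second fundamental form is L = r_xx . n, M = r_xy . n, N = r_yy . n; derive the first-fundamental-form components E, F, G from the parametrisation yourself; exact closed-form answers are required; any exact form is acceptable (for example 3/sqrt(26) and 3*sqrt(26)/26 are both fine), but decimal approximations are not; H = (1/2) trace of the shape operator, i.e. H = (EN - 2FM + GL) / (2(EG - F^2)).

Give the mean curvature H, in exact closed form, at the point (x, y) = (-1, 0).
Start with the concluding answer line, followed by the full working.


Answer: H = 171*sqrt(53)/14045

f = 5/2, f' = 1, f'' = 2, h' = 7/2, h'' = -3
E = 53/4, F = 0, G = 25/4; answer radicand W^2 = 53/4
unnormalised second-form numerators: l = -10, m = 0, n = 35/4; L = l/sqrt(53/4), and similarly M = m/sqrt(W^2), N = n/sqrt(W^2)
H = (E*n - 2*F*m + G*l) / (2*(EG - F^2)*sqrt(W^2)); E*n - 2*F*m + G*l = 855/16, EG - F^2 = 1325/16, so H = (171/530)/sqrt(53/4)


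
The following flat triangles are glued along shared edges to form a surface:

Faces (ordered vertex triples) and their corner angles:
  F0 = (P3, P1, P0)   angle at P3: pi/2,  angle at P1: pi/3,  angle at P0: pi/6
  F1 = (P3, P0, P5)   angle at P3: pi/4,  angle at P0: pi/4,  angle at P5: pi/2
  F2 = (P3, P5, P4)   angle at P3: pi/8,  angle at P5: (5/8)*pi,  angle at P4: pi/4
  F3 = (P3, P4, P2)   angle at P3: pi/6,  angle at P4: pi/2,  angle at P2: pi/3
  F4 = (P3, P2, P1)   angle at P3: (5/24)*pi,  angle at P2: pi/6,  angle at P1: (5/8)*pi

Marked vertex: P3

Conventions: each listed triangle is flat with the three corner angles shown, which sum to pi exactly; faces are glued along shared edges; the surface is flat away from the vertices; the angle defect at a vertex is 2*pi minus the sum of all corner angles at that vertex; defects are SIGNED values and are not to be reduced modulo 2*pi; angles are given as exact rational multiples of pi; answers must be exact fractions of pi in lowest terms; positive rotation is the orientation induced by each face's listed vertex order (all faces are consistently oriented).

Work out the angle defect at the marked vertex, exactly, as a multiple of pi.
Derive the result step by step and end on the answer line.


Sum of corner angles at P3: (5/4)*pi
defect = 2*pi - (5/4)*pi

Answer: defect(P3) = (3/4)*pi


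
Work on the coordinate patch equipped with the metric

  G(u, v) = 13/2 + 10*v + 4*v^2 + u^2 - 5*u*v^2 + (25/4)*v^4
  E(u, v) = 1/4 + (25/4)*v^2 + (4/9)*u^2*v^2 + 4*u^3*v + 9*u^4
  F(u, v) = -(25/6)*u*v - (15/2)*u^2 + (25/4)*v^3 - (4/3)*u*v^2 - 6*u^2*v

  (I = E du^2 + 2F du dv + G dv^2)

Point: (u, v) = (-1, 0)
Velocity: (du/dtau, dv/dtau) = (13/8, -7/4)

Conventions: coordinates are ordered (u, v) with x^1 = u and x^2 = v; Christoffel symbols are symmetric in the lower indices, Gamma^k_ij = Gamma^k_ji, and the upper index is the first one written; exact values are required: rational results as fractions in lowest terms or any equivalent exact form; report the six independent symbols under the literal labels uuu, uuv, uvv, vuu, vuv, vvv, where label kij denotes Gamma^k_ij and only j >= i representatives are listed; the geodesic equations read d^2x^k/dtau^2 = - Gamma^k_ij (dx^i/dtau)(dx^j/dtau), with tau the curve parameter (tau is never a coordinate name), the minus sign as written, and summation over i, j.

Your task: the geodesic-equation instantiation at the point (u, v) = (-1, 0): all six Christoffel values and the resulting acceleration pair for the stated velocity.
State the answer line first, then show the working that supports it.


Answer: Gamma_uuu = -4/7, Gamma_uuv = -12/7, Gamma_uvv = 50/21, Gamma_vuu = 178/105, Gamma_vuv = -194/105, Gamma_vvv = 64/21; accelerations (d^2u/dtau^2, d^2v/dtau^2) = (-5219/336, -81709/3360)

E = 37/4, F = -15/2, G = 15/2 at the point
E_u = -36, E_v = -4, F_u = 15, F_v = -11/6, G_u = -2, G_v = 10
EG - F^2 = 105/8;  g^inv = (8/105) * [[15/2, 15/2], [15/2, 37/4]]
first-kind symbols [ij,l] = (1/2)(d_i g_jl + d_j g_il - d_l g_ij): [uu,u] = E_u/2 = -18, [uu,v] = F_u - E_v/2 = 17, [uv,u] = E_v/2 = -2, [uv,v] = G_u/2 = -1, [vv,u] = F_v - G_u/2 = -5/6, [vv,v] = G_v/2 = 5
Gamma^u_ij = (G*[ij,u] - F*[ij,v])/(EG - F^2), Gamma^v_ij = (E*[ij,v] - F*[ij,u])/(EG - F^2)
Gamma_uuu = -4/7, Gamma_uuv = -12/7, Gamma_uvv = 50/21, Gamma_vuu = 178/105, Gamma_vuv = -194/105, Gamma_vvv = 64/21
d^2u/dtau^2 = -(Gamma_uuu*(13/8)^2 + 2*Gamma_uuv*(13/8)*(-7/4) + Gamma_uvv*(-7/4)^2) = -5219/336
d^2v/dtau^2 = -(Gamma_vuu*(13/8)^2 + 2*Gamma_vuv*(13/8)*(-7/4) + Gamma_vvv*(-7/4)^2) = -81709/3360


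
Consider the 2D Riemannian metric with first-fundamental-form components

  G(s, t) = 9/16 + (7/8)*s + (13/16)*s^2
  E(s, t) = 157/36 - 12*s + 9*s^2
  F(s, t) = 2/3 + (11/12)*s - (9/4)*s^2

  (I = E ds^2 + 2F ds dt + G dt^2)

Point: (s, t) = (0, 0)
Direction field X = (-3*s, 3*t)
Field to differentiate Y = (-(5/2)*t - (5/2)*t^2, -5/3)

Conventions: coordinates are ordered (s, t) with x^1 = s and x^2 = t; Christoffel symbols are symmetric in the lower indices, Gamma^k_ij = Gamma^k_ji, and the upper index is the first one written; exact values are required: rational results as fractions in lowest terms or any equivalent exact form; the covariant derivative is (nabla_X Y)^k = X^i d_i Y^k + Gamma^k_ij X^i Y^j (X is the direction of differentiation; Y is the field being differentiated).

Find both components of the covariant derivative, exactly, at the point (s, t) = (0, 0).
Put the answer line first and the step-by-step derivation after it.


Answer: (nabla_X Y)^s = 0, (nabla_X Y)^t = 0

E = 157/36, F = 2/3, G = 9/16 at the point
E_s = -12, E_t = 0, F_s = 11/12, F_t = 0, G_s = 7/8, G_t = 0
EG - F^2 = 1157/576;  g^inv = (576/1157) * [[9/16, -2/3], [-2/3, 157/36]]
first-kind symbols [ij,l] = (1/2)(d_i g_jl + d_j g_il - d_l g_ij): [ss,s] = E_s/2 = -6, [ss,t] = F_s - E_t/2 = 11/12, [st,s] = E_t/2 = 0, [st,t] = G_s/2 = 7/16, [tt,s] = F_t - G_s/2 = -7/16, [tt,t] = G_t/2 = 0
Gamma^s_ij = (G*[ij,s] - F*[ij,t])/(EG - F^2), Gamma^t_ij = (E*[ij,t] - F*[ij,s])/(EG - F^2)
Gamma_sss = -2296/1157, Gamma_sst = -168/1157, Gamma_stt = -567/4628, Gamma_tss = 13820/3471, Gamma_tst = 1099/1157, Gamma_ttt = 168/1157
X = (0, 0), Y = (0, -5/3) at the point


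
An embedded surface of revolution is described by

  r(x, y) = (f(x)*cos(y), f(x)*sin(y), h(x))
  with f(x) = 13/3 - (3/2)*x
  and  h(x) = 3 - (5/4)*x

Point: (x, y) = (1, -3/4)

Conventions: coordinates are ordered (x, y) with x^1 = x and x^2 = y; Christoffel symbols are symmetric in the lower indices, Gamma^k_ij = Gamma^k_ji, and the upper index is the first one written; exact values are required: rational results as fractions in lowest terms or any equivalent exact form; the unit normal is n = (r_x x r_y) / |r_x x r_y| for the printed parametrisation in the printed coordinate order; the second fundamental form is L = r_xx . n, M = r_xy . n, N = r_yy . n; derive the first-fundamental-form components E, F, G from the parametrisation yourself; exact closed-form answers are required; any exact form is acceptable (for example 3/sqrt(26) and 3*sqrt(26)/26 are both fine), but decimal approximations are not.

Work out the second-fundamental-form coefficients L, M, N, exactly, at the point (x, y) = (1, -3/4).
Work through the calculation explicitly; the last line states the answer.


f = 17/6, f' = -3/2, f'' = 0, h' = -5/4, h'' = 0
E = 61/16, F = 0, G = 289/36; answer radicand W^2 = 61/16
unnormalised second-form numerators: l = 0, m = 0, n = -85/24; L = l/sqrt(61/16), and similarly M = m/sqrt(W^2), N = n/sqrt(W^2)

Answer: L = 0, M = 0, N = -85*sqrt(61)/366


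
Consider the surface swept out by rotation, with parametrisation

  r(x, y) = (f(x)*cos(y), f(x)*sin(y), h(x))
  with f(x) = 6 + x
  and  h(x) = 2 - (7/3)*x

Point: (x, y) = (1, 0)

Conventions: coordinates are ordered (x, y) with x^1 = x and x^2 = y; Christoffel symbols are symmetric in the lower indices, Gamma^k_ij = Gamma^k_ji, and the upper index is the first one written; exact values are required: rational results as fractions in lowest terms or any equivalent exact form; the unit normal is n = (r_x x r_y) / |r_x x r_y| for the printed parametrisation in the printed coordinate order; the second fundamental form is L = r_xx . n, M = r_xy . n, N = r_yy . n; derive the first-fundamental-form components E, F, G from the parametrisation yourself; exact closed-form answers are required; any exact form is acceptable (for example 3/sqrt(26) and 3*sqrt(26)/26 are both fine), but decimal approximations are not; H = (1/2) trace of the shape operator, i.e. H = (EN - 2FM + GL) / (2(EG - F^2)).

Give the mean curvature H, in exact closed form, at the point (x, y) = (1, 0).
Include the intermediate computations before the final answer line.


f = 7, f' = 1, f'' = 0, h' = -7/3, h'' = 0
E = 58/9, F = 0, G = 49; answer radicand W^2 = 58/9
unnormalised second-form numerators: l = 0, m = 0, n = -49/3; L = l/sqrt(58/9), and similarly M = m/sqrt(W^2), N = n/sqrt(W^2)
H = (E*n - 2*F*m + G*l) / (2*(EG - F^2)*sqrt(W^2)); E*n - 2*F*m + G*l = -2842/27, EG - F^2 = 2842/9, so H = (-1/6)/sqrt(58/9)

Answer: H = -sqrt(58)/116


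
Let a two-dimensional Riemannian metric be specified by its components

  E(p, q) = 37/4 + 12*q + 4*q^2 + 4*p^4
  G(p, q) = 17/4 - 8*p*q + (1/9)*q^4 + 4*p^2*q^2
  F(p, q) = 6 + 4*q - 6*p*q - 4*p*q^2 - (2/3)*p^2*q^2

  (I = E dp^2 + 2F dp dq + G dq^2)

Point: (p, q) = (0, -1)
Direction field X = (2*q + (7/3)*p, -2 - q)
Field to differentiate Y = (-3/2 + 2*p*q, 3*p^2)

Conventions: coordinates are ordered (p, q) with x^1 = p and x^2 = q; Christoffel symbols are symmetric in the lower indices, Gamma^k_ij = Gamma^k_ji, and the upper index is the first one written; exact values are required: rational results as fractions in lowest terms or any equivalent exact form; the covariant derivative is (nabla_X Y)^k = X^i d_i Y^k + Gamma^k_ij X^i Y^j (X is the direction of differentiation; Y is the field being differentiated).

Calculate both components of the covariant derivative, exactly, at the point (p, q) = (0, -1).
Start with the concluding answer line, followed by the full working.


Answer: (nabla_X Y)^p = 992/209, (nabla_X Y)^q = 216/209

E = 5/4, F = 2, G = 157/36 at the point
E_p = 0, E_q = 4, F_p = 2, F_q = 4, G_p = 8, G_q = -4/9
EG - F^2 = 209/144;  g^inv = (144/209) * [[157/36, -2], [-2, 5/4]]
first-kind symbols [ij,l] = (1/2)(d_i g_jl + d_j g_il - d_l g_ij): [pp,p] = E_p/2 = 0, [pp,q] = F_p - E_q/2 = 0, [pq,p] = E_q/2 = 2, [pq,q] = G_p/2 = 4, [qq,p] = F_q - G_p/2 = 0, [qq,q] = G_q/2 = -2/9
Gamma^p_ij = (G*[ij,p] - F*[ij,q])/(EG - F^2), Gamma^q_ij = (E*[ij,q] - F*[ij,p])/(EG - F^2)
Gamma_ppp = 0, Gamma_ppq = 104/209, Gamma_pqq = 64/209, Gamma_qpp = 0, Gamma_qpq = 144/209, Gamma_qqq = -40/209
X = (-2, -1), Y = (-3/2, 0) at the point


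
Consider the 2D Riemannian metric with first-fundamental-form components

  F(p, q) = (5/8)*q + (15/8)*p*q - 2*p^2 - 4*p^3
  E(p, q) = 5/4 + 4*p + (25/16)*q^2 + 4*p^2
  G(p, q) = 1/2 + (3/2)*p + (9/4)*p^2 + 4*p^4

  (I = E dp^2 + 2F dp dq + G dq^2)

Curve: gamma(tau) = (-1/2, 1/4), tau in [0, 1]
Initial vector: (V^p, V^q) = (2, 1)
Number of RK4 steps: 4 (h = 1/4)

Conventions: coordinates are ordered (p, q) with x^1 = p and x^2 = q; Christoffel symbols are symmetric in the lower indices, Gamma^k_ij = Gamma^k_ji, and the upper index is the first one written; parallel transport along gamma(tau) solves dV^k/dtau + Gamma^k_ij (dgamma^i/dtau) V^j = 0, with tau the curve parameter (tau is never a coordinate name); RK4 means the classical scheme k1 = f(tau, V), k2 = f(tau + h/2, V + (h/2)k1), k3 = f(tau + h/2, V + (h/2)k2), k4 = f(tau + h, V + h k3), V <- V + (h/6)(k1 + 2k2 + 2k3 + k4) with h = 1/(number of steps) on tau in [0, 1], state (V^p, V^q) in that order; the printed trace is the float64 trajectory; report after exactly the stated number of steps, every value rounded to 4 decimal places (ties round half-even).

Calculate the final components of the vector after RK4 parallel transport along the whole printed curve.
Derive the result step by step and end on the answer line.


gamma'(tau) = (0, 0); f(tau, V)^k = -Gamma^k_ij(gamma(tau)) gamma'^i(tau) V^j; h = 1/4; intermediate values shown to 6 dp
curve data and Christoffel symbols at the stage parameters:
  tau = 0.000000: gamma = (-0.500000, 0.250000), gamma' = (0.000000, 0.000000); Gamma_ppp = -0.380155, Gamma_ppq = 0.592784, Gamma_pqq = 3.154639, Gamma_qpp = -1.691688, Gamma_qpq = -2.362113, Gamma_qqq = 0.438144
  tau = 0.125000: gamma = (-0.500000, 0.250000), gamma' = (0.000000, 0.000000); Gamma_ppp = -0.380155, Gamma_ppq = 0.592784, Gamma_pqq = 3.154639, Gamma_qpp = -1.691688, Gamma_qpq = -2.362113, Gamma_qqq = 0.438144
  tau = 0.250000: gamma = (-0.500000, 0.250000), gamma' = (0.000000, 0.000000); Gamma_ppp = -0.380155, Gamma_ppq = 0.592784, Gamma_pqq = 3.154639, Gamma_qpp = -1.691688, Gamma_qpq = -2.362113, Gamma_qqq = 0.438144
  tau = 0.375000: gamma = (-0.500000, 0.250000), gamma' = (0.000000, 0.000000); Gamma_ppp = -0.380155, Gamma_ppq = 0.592784, Gamma_pqq = 3.154639, Gamma_qpp = -1.691688, Gamma_qpq = -2.362113, Gamma_qqq = 0.438144
  tau = 0.500000: gamma = (-0.500000, 0.250000), gamma' = (0.000000, 0.000000); Gamma_ppp = -0.380155, Gamma_ppq = 0.592784, Gamma_pqq = 3.154639, Gamma_qpp = -1.691688, Gamma_qpq = -2.362113, Gamma_qqq = 0.438144
  tau = 0.625000: gamma = (-0.500000, 0.250000), gamma' = (0.000000, 0.000000); Gamma_ppp = -0.380155, Gamma_ppq = 0.592784, Gamma_pqq = 3.154639, Gamma_qpp = -1.691688, Gamma_qpq = -2.362113, Gamma_qqq = 0.438144
  tau = 0.750000: gamma = (-0.500000, 0.250000), gamma' = (0.000000, 0.000000); Gamma_ppp = -0.380155, Gamma_ppq = 0.592784, Gamma_pqq = 3.154639, Gamma_qpp = -1.691688, Gamma_qpq = -2.362113, Gamma_qqq = 0.438144
  tau = 0.875000: gamma = (-0.500000, 0.250000), gamma' = (0.000000, 0.000000); Gamma_ppp = -0.380155, Gamma_ppq = 0.592784, Gamma_pqq = 3.154639, Gamma_qpp = -1.691688, Gamma_qpq = -2.362113, Gamma_qqq = 0.438144
  tau = 1.000000: gamma = (-0.500000, 0.250000), gamma' = (0.000000, 0.000000); Gamma_ppp = -0.380155, Gamma_ppq = 0.592784, Gamma_pqq = 3.154639, Gamma_qpp = -1.691688, Gamma_qpq = -2.362113, Gamma_qqq = 0.438144
step 0: V^p = 2.0000, V^q = 1.0000
step 1: k1 = (0.000000, 0.000000), k2 = (0.000000, 0.000000), k3 = (0.000000, 0.000000), k4 = (0.000000, 0.000000); V <- V + (h/6)(k1 + 2k2 + 2k3 + k4): V^p = 2.0000, V^q = 1.0000
step 2: k1 = (0.000000, 0.000000), k2 = (0.000000, 0.000000), k3 = (0.000000, 0.000000), k4 = (0.000000, 0.000000); V <- V + (h/6)(k1 + 2k2 + 2k3 + k4): V^p = 2.0000, V^q = 1.0000
step 3: k1 = (0.000000, 0.000000), k2 = (0.000000, 0.000000), k3 = (0.000000, 0.000000), k4 = (0.000000, 0.000000); V <- V + (h/6)(k1 + 2k2 + 2k3 + k4): V^p = 2.0000, V^q = 1.0000
step 4: k1 = (0.000000, 0.000000), k2 = (0.000000, 0.000000), k3 = (0.000000, 0.000000), k4 = (0.000000, 0.000000); V <- V + (h/6)(k1 + 2k2 + 2k3 + k4): V^p = 2.0000, V^q = 1.0000

Answer: V^p = 2.0000, V^q = 1.0000


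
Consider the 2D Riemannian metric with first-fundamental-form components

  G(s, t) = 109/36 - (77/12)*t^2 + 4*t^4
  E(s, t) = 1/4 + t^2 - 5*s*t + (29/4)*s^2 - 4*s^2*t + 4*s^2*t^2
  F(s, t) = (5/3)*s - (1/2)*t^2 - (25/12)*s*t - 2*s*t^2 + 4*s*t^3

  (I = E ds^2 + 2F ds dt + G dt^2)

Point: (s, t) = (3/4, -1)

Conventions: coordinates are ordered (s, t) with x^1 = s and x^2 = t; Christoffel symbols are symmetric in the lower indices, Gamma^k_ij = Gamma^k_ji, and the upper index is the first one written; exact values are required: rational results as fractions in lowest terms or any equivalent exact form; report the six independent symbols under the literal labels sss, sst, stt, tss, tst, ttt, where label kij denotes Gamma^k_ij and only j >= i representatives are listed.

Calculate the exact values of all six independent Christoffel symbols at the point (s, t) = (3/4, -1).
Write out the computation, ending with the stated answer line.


E = 869/64, F = -35/16, G = 11/18 at the point
E_s = 223/8, E_t = -25/2, F_s = -9/4, F_t = 183/16, G_s = 0, G_t = -19/6
EG - F^2 = 8093/2304;  g^inv = (2304/8093) * [[11/18, 35/16], [35/16, 869/64]]
first-kind symbols [ij,l] = (1/2)(d_i g_jl + d_j g_il - d_l g_ij): [ss,s] = E_s/2 = 223/16, [ss,t] = F_s - E_t/2 = 4, [st,s] = E_t/2 = -25/4, [st,t] = G_s/2 = 0, [tt,s] = F_t - G_s/2 = 183/16, [tt,t] = G_t/2 = -19/12
Gamma^s_ij = (G*[ij,s] - F*[ij,t])/(EG - F^2), Gamma^t_ij = (E*[ij,t] - F*[ij,s])/(EG - F^2)

Answer: Gamma_sss = 39784/8093, Gamma_sst = -8800/8093, Gamma_stt = 8124/8093, Gamma_tss = 195381/8093, Gamma_tst = -31500/8093, Gamma_ttt = 8112/8093


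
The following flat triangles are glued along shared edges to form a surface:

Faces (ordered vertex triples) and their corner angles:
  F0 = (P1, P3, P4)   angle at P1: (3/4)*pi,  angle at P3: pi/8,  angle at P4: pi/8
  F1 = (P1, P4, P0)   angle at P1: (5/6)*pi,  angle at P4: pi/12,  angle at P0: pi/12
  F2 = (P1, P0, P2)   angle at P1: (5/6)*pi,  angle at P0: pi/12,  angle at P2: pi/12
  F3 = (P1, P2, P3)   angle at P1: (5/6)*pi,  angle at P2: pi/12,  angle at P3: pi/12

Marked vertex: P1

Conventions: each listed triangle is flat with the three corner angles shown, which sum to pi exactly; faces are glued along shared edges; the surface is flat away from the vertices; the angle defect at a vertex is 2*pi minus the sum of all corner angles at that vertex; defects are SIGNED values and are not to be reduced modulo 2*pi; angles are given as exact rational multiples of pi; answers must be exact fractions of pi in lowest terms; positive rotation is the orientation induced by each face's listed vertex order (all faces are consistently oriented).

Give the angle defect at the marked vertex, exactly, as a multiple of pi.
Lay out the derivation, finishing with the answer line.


Sum of corner angles at P1: (13/4)*pi
defect = 2*pi - (13/4)*pi

Answer: defect(P1) = (-5/4)*pi


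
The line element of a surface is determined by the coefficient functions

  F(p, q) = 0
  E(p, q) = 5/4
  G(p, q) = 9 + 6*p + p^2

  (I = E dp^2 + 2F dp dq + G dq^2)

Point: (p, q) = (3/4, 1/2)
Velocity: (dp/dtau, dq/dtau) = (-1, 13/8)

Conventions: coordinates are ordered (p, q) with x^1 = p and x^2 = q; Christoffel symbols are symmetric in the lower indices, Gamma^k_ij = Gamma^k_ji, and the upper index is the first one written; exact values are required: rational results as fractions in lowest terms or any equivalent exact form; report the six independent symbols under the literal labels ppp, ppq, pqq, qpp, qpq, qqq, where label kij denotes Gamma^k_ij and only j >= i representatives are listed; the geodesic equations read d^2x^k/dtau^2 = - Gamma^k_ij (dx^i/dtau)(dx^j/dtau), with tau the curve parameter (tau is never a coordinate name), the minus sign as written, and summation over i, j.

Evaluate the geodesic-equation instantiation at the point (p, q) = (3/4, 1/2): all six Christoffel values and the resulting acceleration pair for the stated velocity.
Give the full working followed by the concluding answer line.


E = 5/4, F = 0, G = 225/16 at the point
E_p = 0, E_q = 0, F_p = 0, F_q = 0, G_p = 15/2, G_q = 0
EG - F^2 = 1125/64;  g^inv = (64/1125) * [[225/16, 0], [0, 5/4]]
first-kind symbols [ij,l] = (1/2)(d_i g_jl + d_j g_il - d_l g_ij): [pp,p] = E_p/2 = 0, [pp,q] = F_p - E_q/2 = 0, [pq,p] = E_q/2 = 0, [pq,q] = G_p/2 = 15/4, [qq,p] = F_q - G_p/2 = -15/4, [qq,q] = G_q/2 = 0
Gamma^p_ij = (G*[ij,p] - F*[ij,q])/(EG - F^2), Gamma^q_ij = (E*[ij,q] - F*[ij,p])/(EG - F^2)
Gamma_ppp = 0, Gamma_ppq = 0, Gamma_pqq = -3, Gamma_qpp = 0, Gamma_qpq = 4/15, Gamma_qqq = 0
d^2p/dtau^2 = -(Gamma_ppp*(-1)^2 + 2*Gamma_ppq*(-1)*(13/8) + Gamma_pqq*(13/8)^2) = 507/64
d^2q/dtau^2 = -(Gamma_qpp*(-1)^2 + 2*Gamma_qpq*(-1)*(13/8) + Gamma_qqq*(13/8)^2) = 13/15

Answer: Gamma_ppp = 0, Gamma_ppq = 0, Gamma_pqq = -3, Gamma_qpp = 0, Gamma_qpq = 4/15, Gamma_qqq = 0; accelerations (d^2p/dtau^2, d^2q/dtau^2) = (507/64, 13/15)


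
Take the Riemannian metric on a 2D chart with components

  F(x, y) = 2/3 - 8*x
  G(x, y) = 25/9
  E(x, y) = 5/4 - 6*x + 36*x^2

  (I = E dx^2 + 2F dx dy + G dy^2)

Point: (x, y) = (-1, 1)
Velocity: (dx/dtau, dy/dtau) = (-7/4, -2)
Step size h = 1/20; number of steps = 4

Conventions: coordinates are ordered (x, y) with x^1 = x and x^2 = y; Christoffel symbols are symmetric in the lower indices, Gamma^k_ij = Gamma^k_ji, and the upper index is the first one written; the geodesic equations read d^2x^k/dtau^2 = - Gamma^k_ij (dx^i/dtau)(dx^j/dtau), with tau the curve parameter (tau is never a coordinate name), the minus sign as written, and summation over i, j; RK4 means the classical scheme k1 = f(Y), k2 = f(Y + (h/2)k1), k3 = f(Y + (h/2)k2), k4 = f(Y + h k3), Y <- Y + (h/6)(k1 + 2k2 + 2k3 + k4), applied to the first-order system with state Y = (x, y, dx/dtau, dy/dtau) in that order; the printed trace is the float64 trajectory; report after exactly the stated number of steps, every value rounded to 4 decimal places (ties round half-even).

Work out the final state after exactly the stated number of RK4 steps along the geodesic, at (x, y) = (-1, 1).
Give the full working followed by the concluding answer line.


f(Y) = (dx/dtau, dy/dtau, -Gamma^x_ij Y'^i Y'^j, -Gamma^y_ij Y'^i Y'^j) with the Gammas evaluated at the stage position; h = 0.050000; intermediate values shown to 6 dp
step 0: x = -1.0000, y = 1.0000, dx/dtau = -1.7500, dy/dtau = -2.0000
step 1:
  k1: at (x, y) = (-1.000000, 1.000000), (dx/dtau, dy/dtau) = (-1.750000, -2.000000); Gamma_xxx = -0.866132, Gamma_xxy = 0.000000, Gamma_xyy = 0.000000, Gamma_yxx = -0.177668, Gamma_yxy = 0.000000, Gamma_yyy = 0.000000; k1 = (-1.750000, -2.000000, 2.652529, 0.544109)
  k2: at (x, y) = (-1.043750, 0.950000), (dx/dtau, dy/dtau) = (-1.683687, -1.986397); Gamma_xxx = -0.836440, Gamma_xxy = 0.000000, Gamma_xyy = 0.000000, Gamma_yxx = -0.164917, Gamma_yxy = 0.000000, Gamma_yyy = 0.000000; k2 = (-1.683687, -1.986397, 2.371140, 0.467508)
  k3: at (x, y) = (-1.042092, 0.950340), (dx/dtau, dy/dtau) = (-1.690722, -1.988312); Gamma_xxx = -0.837530, Gamma_xxy = 0.000000, Gamma_xyy = 0.000000, Gamma_yxx = -0.165376, Gamma_yxy = 0.000000, Gamma_yyy = 0.000000; k3 = (-1.690722, -1.988312, 2.394113, 0.472732)
  k4: at (x, y) = (-1.084536, 0.900584), (dx/dtau, dy/dtau) = (-1.630294, -1.976363); Gamma_xxx = -0.810413, Gamma_xxy = 0.000000, Gamma_xyy = 0.000000, Gamma_yxx = -0.154205, Gamma_yxy = 0.000000, Gamma_yyy = 0.000000; k4 = (-1.630294, -1.976363, 2.153964, 0.409856)
  Y <- Y + (h/6)(k1 + 2k2 + 2k3 + k4): x = -1.0844, y = 0.9006, dx/dtau = -1.6305, dy/dtau = -1.9764
step 2:
  k1: at (x, y) = (-1.084409, 0.900618), (dx/dtau, dy/dtau) = (-1.630525, -1.976380); Gamma_xxx = -0.810492, Gamma_xxy = 0.000000, Gamma_xyy = 0.000000, Gamma_yxx = -0.154237, Gamma_yxy = 0.000000, Gamma_yyy = 0.000000; k1 = (-1.630525, -1.976380, 2.154782, 0.410057)
  k2: at (x, y) = (-1.125172, 0.851209), (dx/dtau, dy/dtau) = (-1.576655, -1.966128); Gamma_xxx = -0.785945, Gamma_xxy = 0.000000, Gamma_xyy = 0.000000, Gamma_yxx = -0.144521, Gamma_yxy = 0.000000, Gamma_yyy = 0.000000; k2 = (-1.576655, -1.966128, 1.953736, 0.359256)
  k3: at (x, y) = (-1.123826, 0.851465), (dx/dtau, dy/dtau) = (-1.581682, -1.967398); Gamma_xxx = -0.786734, Gamma_xxy = 0.000000, Gamma_xyy = 0.000000, Gamma_yxx = -0.144827, Gamma_yxy = 0.000000, Gamma_yyy = 0.000000; k3 = (-1.581682, -1.967398, 1.968185, 0.362317)
  k4: at (x, y) = (-1.163493, 0.802249), (dx/dtau, dy/dtau) = (-1.532116, -1.958264); Gamma_xxx = -0.764110, Gamma_xxy = 0.000000, Gamma_xyy = 0.000000, Gamma_yxx = -0.136188, Gamma_yxy = 0.000000, Gamma_yyy = 0.000000; k4 = (-1.532116, -1.958264, 1.793655, 0.319684)
  Y <- Y + (h/6)(k1 + 2k2 + 2k3 + k4): x = -1.1634, y = 0.8023, dx/dtau = -1.5323, dy/dtau = -1.9583
step 3:
  k1: at (x, y) = (-1.163404, 0.802271), (dx/dtau, dy/dtau) = (-1.532256, -1.958272); Gamma_xxx = -0.764160, Gamma_xxy = 0.000000, Gamma_xyy = 0.000000, Gamma_yxx = -0.136206, Gamma_yxy = 0.000000, Gamma_yyy = 0.000000; k1 = (-1.532256, -1.958272, 1.794101, 0.319786)
  k2: at (x, y) = (-1.201710, 0.753314), (dx/dtau, dy/dtau) = (-1.487403, -1.950278); Gamma_xxx = -0.743446, Gamma_xxy = 0.000000, Gamma_xyy = 0.000000, Gamma_yxx = -0.128564, Gamma_yxy = 0.000000, Gamma_yyy = 0.000000; k2 = (-1.487403, -1.950278, 1.644776, 0.284431)
  k3: at (x, y) = (-1.200589, 0.753514), (dx/dtau, dy/dtau) = (-1.491137, -1.951161); Gamma_xxx = -0.744037, Gamma_xxy = 0.000000, Gamma_xyy = 0.000000, Gamma_yxx = -0.128778, Gamma_yxy = 0.000000, Gamma_yyy = 0.000000; k3 = (-1.491137, -1.951161, 1.654357, 0.286337)
  k4: at (x, y) = (-1.237960, 0.704713), (dx/dtau, dy/dtau) = (-1.449538, -1.943955); Gamma_xxx = -0.724800, Gamma_xxy = 0.000000, Gamma_xyy = 0.000000, Gamma_yxx = -0.121901, Gamma_yxy = 0.000000, Gamma_yyy = 0.000000; k4 = (-1.449538, -1.943955, 1.522921, 0.256133)
  Y <- Y + (h/6)(k1 + 2k2 + 2k3 + k4): x = -1.2379, y = 0.7047, dx/dtau = -1.4496, dy/dtau = -1.9440
step 4:
  k1: at (x, y) = (-1.237894, 0.704728), (dx/dtau, dy/dtau) = (-1.449629, -1.943960); Gamma_xxx = -0.724833, Gamma_xxy = 0.000000, Gamma_xyy = 0.000000, Gamma_yxx = -0.121912, Gamma_yxy = 0.000000, Gamma_yyy = 0.000000; k1 = (-1.449629, -1.943960, 1.523181, 0.256190)
  k2: at (x, y) = (-1.274135, 0.656129), (dx/dtau, dy/dtau) = (-1.411549, -1.937555); Gamma_xxx = -0.707059, Gamma_xxy = 0.000000, Gamma_xyy = 0.000000, Gamma_yxx = -0.115748, Gamma_yxy = 0.000000, Gamma_yyy = 0.000000; k2 = (-1.411549, -1.937555, 1.408794, 0.230624)
  k3: at (x, y) = (-1.273183, 0.656290), (dx/dtau, dy/dtau) = (-1.414409, -1.938194); Gamma_xxx = -0.707515, Gamma_xxy = 0.000000, Gamma_xyy = 0.000000, Gamma_yxx = -0.115904, Gamma_yxy = 0.000000, Gamma_yyy = 0.000000; k3 = (-1.414409, -1.938194, 1.415421, 0.231872)
  k4: at (x, y) = (-1.308615, 0.607819), (dx/dtau, dy/dtau) = (-1.378858, -1.932367); Gamma_xxx = -0.690903, Gamma_xxy = 0.000000, Gamma_xyy = 0.000000, Gamma_yxx = -0.110302, Gamma_yxy = 0.000000, Gamma_yyy = 0.000000; k4 = (-1.378858, -1.932367, 1.313578, 0.209711)
  Y <- Y + (h/6)(k1 + 2k2 + 2k3 + k4): x = -1.3086, y = 0.6078, dx/dtau = -1.3789, dy/dtau = -1.9324

Answer: x = -1.3086, y = 0.6078, dx/dtau = -1.3789, dy/dtau = -1.9324
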